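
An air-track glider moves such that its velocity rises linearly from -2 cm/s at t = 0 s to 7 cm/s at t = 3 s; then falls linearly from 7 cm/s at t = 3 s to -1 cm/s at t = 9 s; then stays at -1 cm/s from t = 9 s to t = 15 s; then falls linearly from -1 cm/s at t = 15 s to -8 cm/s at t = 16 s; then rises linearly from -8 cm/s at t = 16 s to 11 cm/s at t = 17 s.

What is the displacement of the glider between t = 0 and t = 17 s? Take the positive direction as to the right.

Displacement is the signed area under the v-t curve.
0–3 s: ½(-2 + 7)(3) = 7.5 cm
3–9 s: ½(7 + -1)(6) = 18 cm
9–15 s: -1 × 6 = -6 cm
15–16 s: ½(-1 + -8)(1) = -4.5 cm
16–17 s: ½(-8 + 11)(1) = 1.5 cm
Net displacement = 16.5 cm

16.5 cm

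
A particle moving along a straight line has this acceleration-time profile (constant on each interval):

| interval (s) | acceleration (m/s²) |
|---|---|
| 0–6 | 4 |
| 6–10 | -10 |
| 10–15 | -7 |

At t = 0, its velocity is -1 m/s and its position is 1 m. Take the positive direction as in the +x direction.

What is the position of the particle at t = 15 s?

On each constant-a segment, Δv = aΔt and Δx = v₀Δt + ½aΔt²; chain segment to segment.
0–6 s: v starts -1 m/s; Δx = -1·6 + ½·4·6² = 66 m; v ends 23 m/s.
6–10 s: v starts 23 m/s; Δx = 23·4 + ½·-10·4² = 12 m; v ends -17 m/s.
10–15 s: v starts -17 m/s; Δx = -17·5 + ½·-7·5² = -172.5 m; v ends -52 m/s.
x(15) = 1 + Σ Δx = -93.5 m.

-93.5 m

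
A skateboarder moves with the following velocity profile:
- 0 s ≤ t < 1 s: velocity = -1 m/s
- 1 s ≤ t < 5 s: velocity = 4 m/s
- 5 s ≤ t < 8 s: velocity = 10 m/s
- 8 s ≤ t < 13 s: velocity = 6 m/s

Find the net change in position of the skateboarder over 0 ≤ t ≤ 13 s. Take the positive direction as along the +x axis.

75 m

Net displacement equals the area under the velocity-time graph (areas below the axis count negative).
0–1 s: -1 × 1 = -1 m
1–5 s: 4 × 4 = 16 m
5–8 s: 10 × 3 = 30 m
8–13 s: 6 × 5 = 30 m
Net displacement = 75 m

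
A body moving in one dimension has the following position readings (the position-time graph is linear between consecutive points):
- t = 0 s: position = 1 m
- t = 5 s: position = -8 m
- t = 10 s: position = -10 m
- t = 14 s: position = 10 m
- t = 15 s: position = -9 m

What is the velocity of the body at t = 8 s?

-0.4 m/s

Velocity is the slope of the x-t graph on 5–10 s: (-10 − -8)/(10 − 5) = -0.4 m/s.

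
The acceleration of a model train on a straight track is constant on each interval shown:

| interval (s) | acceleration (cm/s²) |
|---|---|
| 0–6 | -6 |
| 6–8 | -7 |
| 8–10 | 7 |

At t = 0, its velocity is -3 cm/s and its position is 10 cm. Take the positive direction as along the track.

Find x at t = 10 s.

On each constant-a segment, Δv = aΔt and Δx = v₀Δt + ½aΔt²; chain segment to segment.
0–6 s: v starts -3 cm/s; Δx = -3·6 + ½·-6·6² = -126 cm; v ends -39 cm/s.
6–8 s: v starts -39 cm/s; Δx = -39·2 + ½·-7·2² = -92 cm; v ends -53 cm/s.
8–10 s: v starts -53 cm/s; Δx = -53·2 + ½·7·2² = -92 cm; v ends -39 cm/s.
x(10) = 10 + Σ Δx = -300 cm.

-300 cm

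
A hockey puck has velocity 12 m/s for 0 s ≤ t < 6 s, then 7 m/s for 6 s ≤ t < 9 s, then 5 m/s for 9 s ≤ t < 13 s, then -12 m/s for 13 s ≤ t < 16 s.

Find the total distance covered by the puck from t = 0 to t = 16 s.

Total distance travelled is ∫|v| dt — sum the magnitudes of each area piece.
0–6 s: |12| × 6 = 72 m
6–9 s: |7| × 3 = 21 m
9–13 s: |5| × 4 = 20 m
13–16 s: |-12| × 3 = 36 m
Total distance = 149 m

149 m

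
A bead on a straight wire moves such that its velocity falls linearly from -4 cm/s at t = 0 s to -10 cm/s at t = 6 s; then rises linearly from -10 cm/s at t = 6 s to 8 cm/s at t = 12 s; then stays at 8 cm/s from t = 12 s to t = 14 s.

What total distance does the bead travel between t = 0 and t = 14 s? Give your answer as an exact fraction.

Total distance travelled is ∫|v| dt — sum the magnitudes of each area piece.
0–6 s: |½(-4 + -10)(6)| = 42 cm
6–12 s: v = 0 at t = 28/3 s; triangle areas 50/3 + 32/3 = 82/3 cm
12–14 s: |8| × 2 = 16 cm
Total distance = 256/3 cm

256/3 cm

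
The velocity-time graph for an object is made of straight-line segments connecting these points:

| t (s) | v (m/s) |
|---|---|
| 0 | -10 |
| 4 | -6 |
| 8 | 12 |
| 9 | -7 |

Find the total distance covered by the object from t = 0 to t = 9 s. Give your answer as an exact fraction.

Total distance travelled is ∫|v| dt — sum the magnitudes of each area piece.
0–4 s: |½(-10 + -6)(4)| = 32 m
4–8 s: v = 0 at t = 16/3 s; triangle areas 4 + 16 = 20 m
8–9 s: v = 0 at t = 164/19 s; triangle areas 72/19 + 49/38 = 193/38 m
Total distance = 2169/38 m

2169/38 m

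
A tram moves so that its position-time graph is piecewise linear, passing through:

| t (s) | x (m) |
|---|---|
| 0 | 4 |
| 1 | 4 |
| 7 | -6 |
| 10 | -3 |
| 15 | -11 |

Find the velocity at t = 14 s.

Velocity is the slope of the x-t graph on 10–15 s: (-11 − -3)/(15 − 10) = -1.6 m/s.

-1.6 m/s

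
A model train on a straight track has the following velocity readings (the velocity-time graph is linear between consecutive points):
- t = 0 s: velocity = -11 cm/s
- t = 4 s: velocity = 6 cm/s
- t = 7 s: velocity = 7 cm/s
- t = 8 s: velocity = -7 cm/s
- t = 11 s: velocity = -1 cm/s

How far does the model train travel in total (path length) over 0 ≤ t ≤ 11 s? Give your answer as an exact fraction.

909/17 cm

Distance (not displacement) is the total path length: add the absolute areas under v-t.
0–4 s: v = 0 at t = 44/17 s; triangle areas 242/17 + 72/17 = 314/17 cm
4–7 s: |½(6 + 7)(3)| = 19.5 cm
7–8 s: v = 0 at t = 7.5 s; triangle areas 1.75 + 1.75 = 3.5 cm
8–11 s: |½(-7 + -1)(3)| = 12 cm
Total distance = 909/17 cm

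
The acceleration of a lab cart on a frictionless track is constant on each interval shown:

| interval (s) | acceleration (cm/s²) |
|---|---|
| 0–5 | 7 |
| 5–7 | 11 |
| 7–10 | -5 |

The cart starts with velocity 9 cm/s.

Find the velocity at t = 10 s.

Δv equals the area under the a-t graph; then v = v₀ + Δv.
0–5 s: 7 × 5 = 35 cm/s
5–7 s: 11 × 2 = 22 cm/s
7–10 s: -5 × 3 = -15 cm/s
Δv = 42 cm/s, so v(10) = 9 + (42) = 51 cm/s.

51 cm/s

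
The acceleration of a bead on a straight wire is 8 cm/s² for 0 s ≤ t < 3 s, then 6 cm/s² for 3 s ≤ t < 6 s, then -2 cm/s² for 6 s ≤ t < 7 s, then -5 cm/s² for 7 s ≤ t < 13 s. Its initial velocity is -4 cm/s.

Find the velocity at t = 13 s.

Δv equals the area under the a-t graph; then v = v₀ + Δv.
0–3 s: 8 × 3 = 24 cm/s
3–6 s: 6 × 3 = 18 cm/s
6–7 s: -2 × 1 = -2 cm/s
7–13 s: -5 × 6 = -30 cm/s
Δv = 10 cm/s, so v(13) = -4 + (10) = 6 cm/s.

6 cm/s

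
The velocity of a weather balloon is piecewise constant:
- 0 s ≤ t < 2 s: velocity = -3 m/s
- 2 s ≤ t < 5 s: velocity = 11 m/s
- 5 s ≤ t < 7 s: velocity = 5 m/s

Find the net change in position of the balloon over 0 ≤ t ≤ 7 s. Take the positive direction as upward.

Net displacement equals the area under the velocity-time graph (areas below the axis count negative).
0–2 s: -3 × 2 = -6 m
2–5 s: 11 × 3 = 33 m
5–7 s: 5 × 2 = 10 m
Net displacement = 37 m

37 m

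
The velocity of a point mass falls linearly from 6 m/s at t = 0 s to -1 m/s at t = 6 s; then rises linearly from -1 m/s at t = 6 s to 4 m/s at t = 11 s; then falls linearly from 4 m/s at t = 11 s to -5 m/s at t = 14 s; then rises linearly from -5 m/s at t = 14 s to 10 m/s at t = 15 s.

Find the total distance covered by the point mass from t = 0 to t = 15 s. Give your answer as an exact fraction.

Total distance travelled is ∫|v| dt — sum the magnitudes of each area piece.
0–6 s: v = 0 at t = 36/7 s; triangle areas 108/7 + 3/7 = 111/7 m
6–11 s: v = 0 at t = 7 s; triangle areas 0.5 + 8 = 8.5 m
11–14 s: v = 0 at t = 37/3 s; triangle areas 8/3 + 25/6 = 41/6 m
14–15 s: v = 0 at t = 43/3 s; triangle areas 5/6 + 10/3 = 25/6 m
Total distance = 495/14 m

495/14 m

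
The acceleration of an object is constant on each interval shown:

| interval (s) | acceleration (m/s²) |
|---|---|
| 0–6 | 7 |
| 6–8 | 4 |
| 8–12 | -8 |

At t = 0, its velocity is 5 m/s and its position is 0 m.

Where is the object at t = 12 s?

414 m

On each constant-a segment, Δv = aΔt and Δx = v₀Δt + ½aΔt²; chain segment to segment.
0–6 s: v starts 5 m/s; Δx = 5·6 + ½·7·6² = 156 m; v ends 47 m/s.
6–8 s: v starts 47 m/s; Δx = 47·2 + ½·4·2² = 102 m; v ends 55 m/s.
8–12 s: v starts 55 m/s; Δx = 55·4 + ½·-8·4² = 156 m; v ends 23 m/s.
x(12) = 0 + Σ Δx = 414 m.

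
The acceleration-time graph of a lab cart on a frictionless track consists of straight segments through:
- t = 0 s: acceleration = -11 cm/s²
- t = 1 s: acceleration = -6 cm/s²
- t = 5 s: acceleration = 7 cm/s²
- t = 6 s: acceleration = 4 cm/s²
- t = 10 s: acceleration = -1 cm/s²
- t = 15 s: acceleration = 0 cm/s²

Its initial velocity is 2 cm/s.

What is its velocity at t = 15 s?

Δv equals the area under the a-t graph; then v = v₀ + Δv.
0–1 s: ½(-11 + -6)(1) = -8.5 cm/s
1–5 s: ½(-6 + 7)(4) = 2 cm/s
5–6 s: ½(7 + 4)(1) = 5.5 cm/s
6–10 s: ½(4 + -1)(4) = 6 cm/s
10–15 s: ½(-1 + 0)(5) = -2.5 cm/s
Δv = 2.5 cm/s, so v(15) = 2 + (2.5) = 4.5 cm/s.

4.5 cm/s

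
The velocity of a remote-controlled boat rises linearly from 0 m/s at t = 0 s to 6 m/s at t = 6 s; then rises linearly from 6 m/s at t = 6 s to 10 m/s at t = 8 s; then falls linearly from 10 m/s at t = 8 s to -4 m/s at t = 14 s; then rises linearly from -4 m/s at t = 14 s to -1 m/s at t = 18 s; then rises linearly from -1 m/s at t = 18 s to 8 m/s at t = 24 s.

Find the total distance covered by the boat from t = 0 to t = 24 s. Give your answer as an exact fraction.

Total distance travelled is ∫|v| dt — sum the magnitudes of each area piece.
0–6 s: |½(0 + 6)(6)| = 18 m
6–8 s: |½(6 + 10)(2)| = 16 m
8–14 s: v = 0 at t = 86/7 s; triangle areas 150/7 + 24/7 = 174/7 m
14–18 s: |½(-4 + -1)(4)| = 10 m
18–24 s: v = 0 at t = 56/3 s; triangle areas 1/3 + 64/3 = 65/3 m
Total distance = 1901/21 m

1901/21 m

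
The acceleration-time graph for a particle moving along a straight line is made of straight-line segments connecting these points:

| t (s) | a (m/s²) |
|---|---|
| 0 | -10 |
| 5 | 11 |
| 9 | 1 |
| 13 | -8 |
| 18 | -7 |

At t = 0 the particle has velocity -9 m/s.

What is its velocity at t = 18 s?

Δv equals the area under the a-t graph; then v = v₀ + Δv.
0–5 s: ½(-10 + 11)(5) = 2.5 m/s
5–9 s: ½(11 + 1)(4) = 24 m/s
9–13 s: ½(1 + -8)(4) = -14 m/s
13–18 s: ½(-8 + -7)(5) = -37.5 m/s
Δv = -25 m/s, so v(18) = -9 + (-25) = -34 m/s.

-34 m/s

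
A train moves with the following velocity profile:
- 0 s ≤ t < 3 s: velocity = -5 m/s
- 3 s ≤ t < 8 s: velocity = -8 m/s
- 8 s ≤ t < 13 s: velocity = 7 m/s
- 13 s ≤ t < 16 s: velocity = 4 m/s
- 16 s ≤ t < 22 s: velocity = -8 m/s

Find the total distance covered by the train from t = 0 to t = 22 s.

Distance (not displacement) is the total path length: add the absolute areas under v-t.
0–3 s: |-5| × 3 = 15 m
3–8 s: |-8| × 5 = 40 m
8–13 s: |7| × 5 = 35 m
13–16 s: |4| × 3 = 12 m
16–22 s: |-8| × 6 = 48 m
Total distance = 150 m

150 m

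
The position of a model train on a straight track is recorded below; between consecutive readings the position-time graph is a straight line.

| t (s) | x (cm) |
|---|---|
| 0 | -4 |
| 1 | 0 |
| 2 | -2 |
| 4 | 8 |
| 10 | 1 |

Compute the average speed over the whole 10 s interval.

Average speed = (total path length)/(elapsed time); on a piecewise-linear x-t graph the path length is Σ|Δx|.
0–1 s: |Δx| = |0 − -4| = 4 cm
1–2 s: |Δx| = |-2 − 0| = 2 cm
2–4 s: |Δx| = |8 − -2| = 10 cm
4–10 s: |Δx| = |1 − 8| = 7 cm
Total path = 23 cm; average speed = 23/10 = 2.3 cm/s.

2.3 cm/s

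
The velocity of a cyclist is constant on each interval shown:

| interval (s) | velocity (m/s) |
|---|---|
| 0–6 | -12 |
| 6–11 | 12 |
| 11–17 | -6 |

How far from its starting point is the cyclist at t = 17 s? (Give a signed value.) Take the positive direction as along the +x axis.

Displacement is the signed area under the v-t curve.
0–6 s: -12 × 6 = -72 m
6–11 s: 12 × 5 = 60 m
11–17 s: -6 × 6 = -36 m
Net displacement = -48 m

-48 m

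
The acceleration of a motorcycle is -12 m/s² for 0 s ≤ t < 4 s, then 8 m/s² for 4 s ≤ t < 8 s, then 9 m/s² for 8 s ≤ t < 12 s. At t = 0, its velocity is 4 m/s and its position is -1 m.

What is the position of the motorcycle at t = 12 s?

-169 m

On each constant-a segment, Δv = aΔt and Δx = v₀Δt + ½aΔt²; chain segment to segment.
0–4 s: v starts 4 m/s; Δx = 4·4 + ½·-12·4² = -80 m; v ends -44 m/s.
4–8 s: v starts -44 m/s; Δx = -44·4 + ½·8·4² = -112 m; v ends -12 m/s.
8–12 s: v starts -12 m/s; Δx = -12·4 + ½·9·4² = 24 m; v ends 24 m/s.
x(12) = -1 + Σ Δx = -169 m.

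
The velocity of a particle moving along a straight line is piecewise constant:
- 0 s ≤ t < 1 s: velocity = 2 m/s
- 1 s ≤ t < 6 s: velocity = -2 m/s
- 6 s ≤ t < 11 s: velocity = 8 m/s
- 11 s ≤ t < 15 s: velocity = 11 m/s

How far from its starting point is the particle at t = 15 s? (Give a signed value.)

76 m

Displacement is the signed area under the v-t curve.
0–1 s: 2 × 1 = 2 m
1–6 s: -2 × 5 = -10 m
6–11 s: 8 × 5 = 40 m
11–15 s: 11 × 4 = 44 m
Net displacement = 76 m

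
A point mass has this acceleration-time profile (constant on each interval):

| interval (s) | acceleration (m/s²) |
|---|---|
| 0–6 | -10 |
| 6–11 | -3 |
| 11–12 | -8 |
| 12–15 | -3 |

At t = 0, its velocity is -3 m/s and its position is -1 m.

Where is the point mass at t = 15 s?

On each constant-a segment, Δv = aΔt and Δx = v₀Δt + ½aΔt²; chain segment to segment.
0–6 s: v starts -3 m/s; Δx = -3·6 + ½·-10·6² = -198 m; v ends -63 m/s.
6–11 s: v starts -63 m/s; Δx = -63·5 + ½·-3·5² = -352.5 m; v ends -78 m/s.
11–12 s: v starts -78 m/s; Δx = -78·1 + ½·-8·1² = -82 m; v ends -86 m/s.
12–15 s: v starts -86 m/s; Δx = -86·3 + ½·-3·3² = -271.5 m; v ends -95 m/s.
x(15) = -1 + Σ Δx = -905 m.

-905 m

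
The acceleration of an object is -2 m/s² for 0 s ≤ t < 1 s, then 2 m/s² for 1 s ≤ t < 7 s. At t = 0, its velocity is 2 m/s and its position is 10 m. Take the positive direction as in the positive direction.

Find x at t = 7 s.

47 m

On each constant-a segment, Δv = aΔt and Δx = v₀Δt + ½aΔt²; chain segment to segment.
0–1 s: v starts 2 m/s; Δx = 2·1 + ½·-2·1² = 1 m; v ends 0 m/s.
1–7 s: v starts 0 m/s; Δx = 0·6 + ½·2·6² = 36 m; v ends 12 m/s.
x(7) = 10 + Σ Δx = 47 m.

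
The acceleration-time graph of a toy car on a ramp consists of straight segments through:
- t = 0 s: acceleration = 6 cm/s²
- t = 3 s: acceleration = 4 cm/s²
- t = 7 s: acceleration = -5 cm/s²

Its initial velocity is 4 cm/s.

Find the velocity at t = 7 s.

17 cm/s

Δv equals the area under the a-t graph; then v = v₀ + Δv.
0–3 s: ½(6 + 4)(3) = 15 cm/s
3–7 s: ½(4 + -5)(4) = -2 cm/s
Δv = 13 cm/s, so v(7) = 4 + (13) = 17 cm/s.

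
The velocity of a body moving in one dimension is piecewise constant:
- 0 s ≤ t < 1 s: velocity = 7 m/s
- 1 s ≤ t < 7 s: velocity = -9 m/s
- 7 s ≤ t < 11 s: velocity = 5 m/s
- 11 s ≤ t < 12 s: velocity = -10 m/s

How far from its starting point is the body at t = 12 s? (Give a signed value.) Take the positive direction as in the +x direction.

-37 m

Displacement is the signed area under the v-t curve.
0–1 s: 7 × 1 = 7 m
1–7 s: -9 × 6 = -54 m
7–11 s: 5 × 4 = 20 m
11–12 s: -10 × 1 = -10 m
Net displacement = -37 m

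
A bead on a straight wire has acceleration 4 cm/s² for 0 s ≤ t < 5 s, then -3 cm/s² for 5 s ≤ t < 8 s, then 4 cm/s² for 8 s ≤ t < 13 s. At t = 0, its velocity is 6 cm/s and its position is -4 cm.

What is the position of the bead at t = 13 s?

On each constant-a segment, Δv = aΔt and Δx = v₀Δt + ½aΔt²; chain segment to segment.
0–5 s: v starts 6 cm/s; Δx = 6·5 + ½·4·5² = 80 cm; v ends 26 cm/s.
5–8 s: v starts 26 cm/s; Δx = 26·3 + ½·-3·3² = 64.5 cm; v ends 17 cm/s.
8–13 s: v starts 17 cm/s; Δx = 17·5 + ½·4·5² = 135 cm; v ends 37 cm/s.
x(13) = -4 + Σ Δx = 275.5 cm.

275.5 cm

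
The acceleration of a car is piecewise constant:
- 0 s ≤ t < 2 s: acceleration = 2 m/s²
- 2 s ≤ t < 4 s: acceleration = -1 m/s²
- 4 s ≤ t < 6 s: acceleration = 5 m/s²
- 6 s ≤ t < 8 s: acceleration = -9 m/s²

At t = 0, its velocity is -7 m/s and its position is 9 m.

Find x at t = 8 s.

On each constant-a segment, Δv = aΔt and Δx = v₀Δt + ½aΔt²; chain segment to segment.
0–2 s: v starts -7 m/s; Δx = -7·2 + ½·2·2² = -10 m; v ends -3 m/s.
2–4 s: v starts -3 m/s; Δx = -3·2 + ½·-1·2² = -8 m; v ends -5 m/s.
4–6 s: v starts -5 m/s; Δx = -5·2 + ½·5·2² = 0 m; v ends 5 m/s.
6–8 s: v starts 5 m/s; Δx = 5·2 + ½·-9·2² = -8 m; v ends -13 m/s.
x(8) = 9 + Σ Δx = -17 m.

-17 m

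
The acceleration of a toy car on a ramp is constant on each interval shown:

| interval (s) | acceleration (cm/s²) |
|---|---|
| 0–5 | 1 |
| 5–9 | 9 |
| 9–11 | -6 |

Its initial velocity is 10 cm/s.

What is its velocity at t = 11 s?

39 cm/s

Δv equals the area under the a-t graph; then v = v₀ + Δv.
0–5 s: 1 × 5 = 5 cm/s
5–9 s: 9 × 4 = 36 cm/s
9–11 s: -6 × 2 = -12 cm/s
Δv = 29 cm/s, so v(11) = 10 + (29) = 39 cm/s.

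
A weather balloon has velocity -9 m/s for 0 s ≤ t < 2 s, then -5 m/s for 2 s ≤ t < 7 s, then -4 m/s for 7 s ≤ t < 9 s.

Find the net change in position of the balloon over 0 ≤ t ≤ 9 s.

Displacement is the signed area under the v-t curve.
0–2 s: -9 × 2 = -18 m
2–7 s: -5 × 5 = -25 m
7–9 s: -4 × 2 = -8 m
Net displacement = -51 m

-51 m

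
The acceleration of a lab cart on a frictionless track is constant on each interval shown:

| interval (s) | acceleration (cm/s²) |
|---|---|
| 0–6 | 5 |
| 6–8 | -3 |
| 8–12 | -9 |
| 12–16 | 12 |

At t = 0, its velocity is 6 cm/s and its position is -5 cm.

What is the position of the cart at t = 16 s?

On each constant-a segment, Δv = aΔt and Δx = v₀Δt + ½aΔt²; chain segment to segment.
0–6 s: v starts 6 cm/s; Δx = 6·6 + ½·5·6² = 126 cm; v ends 36 cm/s.
6–8 s: v starts 36 cm/s; Δx = 36·2 + ½·-3·2² = 66 cm; v ends 30 cm/s.
8–12 s: v starts 30 cm/s; Δx = 30·4 + ½·-9·4² = 48 cm; v ends -6 cm/s.
12–16 s: v starts -6 cm/s; Δx = -6·4 + ½·12·4² = 72 cm; v ends 42 cm/s.
x(16) = -5 + Σ Δx = 307 cm.

307 cm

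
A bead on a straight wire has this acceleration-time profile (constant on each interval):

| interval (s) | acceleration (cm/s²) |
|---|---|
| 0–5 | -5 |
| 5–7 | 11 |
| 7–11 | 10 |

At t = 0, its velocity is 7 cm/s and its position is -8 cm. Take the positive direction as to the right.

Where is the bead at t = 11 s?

On each constant-a segment, Δv = aΔt and Δx = v₀Δt + ½aΔt²; chain segment to segment.
0–5 s: v starts 7 cm/s; Δx = 7·5 + ½·-5·5² = -27.5 cm; v ends -18 cm/s.
5–7 s: v starts -18 cm/s; Δx = -18·2 + ½·11·2² = -14 cm; v ends 4 cm/s.
7–11 s: v starts 4 cm/s; Δx = 4·4 + ½·10·4² = 96 cm; v ends 44 cm/s.
x(11) = -8 + Σ Δx = 46.5 cm.

46.5 cm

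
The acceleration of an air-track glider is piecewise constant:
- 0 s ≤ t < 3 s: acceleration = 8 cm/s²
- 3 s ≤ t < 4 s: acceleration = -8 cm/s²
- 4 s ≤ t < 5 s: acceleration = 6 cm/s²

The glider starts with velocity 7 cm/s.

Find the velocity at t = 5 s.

29 cm/s

Δv equals the area under the a-t graph; then v = v₀ + Δv.
0–3 s: 8 × 3 = 24 cm/s
3–4 s: -8 × 1 = -8 cm/s
4–5 s: 6 × 1 = 6 cm/s
Δv = 22 cm/s, so v(5) = 7 + (22) = 29 cm/s.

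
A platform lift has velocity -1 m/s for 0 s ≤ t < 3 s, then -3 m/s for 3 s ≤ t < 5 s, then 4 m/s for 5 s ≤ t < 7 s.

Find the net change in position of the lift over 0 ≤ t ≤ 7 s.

-1 m

Net displacement equals the area under the velocity-time graph (areas below the axis count negative).
0–3 s: -1 × 3 = -3 m
3–5 s: -3 × 2 = -6 m
5–7 s: 4 × 2 = 8 m
Net displacement = -1 m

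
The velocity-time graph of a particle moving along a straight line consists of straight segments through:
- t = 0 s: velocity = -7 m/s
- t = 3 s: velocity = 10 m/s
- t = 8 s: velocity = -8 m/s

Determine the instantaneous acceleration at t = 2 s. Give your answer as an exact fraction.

Acceleration is the slope of the v-t graph on 0–3 s: (10 − -7)/(3 − 0) = 17/3 m/s².

17/3 m/s²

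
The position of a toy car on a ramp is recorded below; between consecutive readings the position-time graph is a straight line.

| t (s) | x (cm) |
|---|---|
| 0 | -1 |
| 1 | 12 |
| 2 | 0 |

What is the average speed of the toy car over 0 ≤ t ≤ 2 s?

12.5 cm/s

Average speed = (total path length)/(elapsed time); on a piecewise-linear x-t graph the path length is Σ|Δx|.
0–1 s: |Δx| = |12 − -1| = 13 cm
1–2 s: |Δx| = |0 − 12| = 12 cm
Total path = 25 cm; average speed = 25/2 = 12.5 cm/s.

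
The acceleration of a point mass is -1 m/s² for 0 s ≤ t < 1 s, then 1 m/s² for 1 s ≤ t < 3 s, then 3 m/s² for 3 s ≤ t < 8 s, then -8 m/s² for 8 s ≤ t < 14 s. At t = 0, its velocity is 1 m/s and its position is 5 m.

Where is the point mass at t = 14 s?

On each constant-a segment, Δv = aΔt and Δx = v₀Δt + ½aΔt²; chain segment to segment.
0–1 s: v starts 1 m/s; Δx = 1·1 + ½·-1·1² = 0.5 m; v ends 0 m/s.
1–3 s: v starts 0 m/s; Δx = 0·2 + ½·1·2² = 2 m; v ends 2 m/s.
3–8 s: v starts 2 m/s; Δx = 2·5 + ½·3·5² = 47.5 m; v ends 17 m/s.
8–14 s: v starts 17 m/s; Δx = 17·6 + ½·-8·6² = -42 m; v ends -31 m/s.
x(14) = 5 + Σ Δx = 13 m.

13 m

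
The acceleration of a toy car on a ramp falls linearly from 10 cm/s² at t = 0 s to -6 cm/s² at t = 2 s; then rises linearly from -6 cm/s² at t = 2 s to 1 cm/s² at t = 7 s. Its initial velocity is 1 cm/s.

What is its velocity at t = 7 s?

Δv equals the area under the a-t graph; then v = v₀ + Δv.
0–2 s: ½(10 + -6)(2) = 4 cm/s
2–7 s: ½(-6 + 1)(5) = -12.5 cm/s
Δv = -8.5 cm/s, so v(7) = 1 + (-8.5) = -7.5 cm/s.

-7.5 cm/s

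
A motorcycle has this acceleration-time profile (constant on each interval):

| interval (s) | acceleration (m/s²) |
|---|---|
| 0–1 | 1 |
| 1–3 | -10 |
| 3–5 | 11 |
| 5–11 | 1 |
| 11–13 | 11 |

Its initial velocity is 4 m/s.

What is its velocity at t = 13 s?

Δv equals the area under the a-t graph; then v = v₀ + Δv.
0–1 s: 1 × 1 = 1 m/s
1–3 s: -10 × 2 = -20 m/s
3–5 s: 11 × 2 = 22 m/s
5–11 s: 1 × 6 = 6 m/s
11–13 s: 11 × 2 = 22 m/s
Δv = 31 m/s, so v(13) = 4 + (31) = 35 m/s.

35 m/s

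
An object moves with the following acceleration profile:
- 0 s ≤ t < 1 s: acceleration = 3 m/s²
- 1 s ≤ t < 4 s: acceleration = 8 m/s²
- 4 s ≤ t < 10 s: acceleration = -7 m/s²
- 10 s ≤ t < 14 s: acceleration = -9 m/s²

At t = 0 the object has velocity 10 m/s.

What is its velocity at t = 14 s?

-41 m/s

Δv equals the area under the a-t graph; then v = v₀ + Δv.
0–1 s: 3 × 1 = 3 m/s
1–4 s: 8 × 3 = 24 m/s
4–10 s: -7 × 6 = -42 m/s
10–14 s: -9 × 4 = -36 m/s
Δv = -51 m/s, so v(14) = 10 + (-51) = -41 m/s.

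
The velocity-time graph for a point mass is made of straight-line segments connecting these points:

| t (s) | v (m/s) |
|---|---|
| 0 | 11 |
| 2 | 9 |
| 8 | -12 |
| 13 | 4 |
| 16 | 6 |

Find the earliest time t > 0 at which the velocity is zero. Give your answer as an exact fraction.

v changes sign on 2–8 s (from 9 to -12); the graph is linear there, so v = 0 at t = 2 + (-9)·(8 − 2)/(-12 − 9) = 32/7 s.

t = 32/7 s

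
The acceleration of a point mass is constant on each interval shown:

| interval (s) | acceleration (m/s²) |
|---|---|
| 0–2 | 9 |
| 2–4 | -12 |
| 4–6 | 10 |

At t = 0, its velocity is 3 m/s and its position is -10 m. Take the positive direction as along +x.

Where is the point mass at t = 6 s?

On each constant-a segment, Δv = aΔt and Δx = v₀Δt + ½aΔt²; chain segment to segment.
0–2 s: v starts 3 m/s; Δx = 3·2 + ½·9·2² = 24 m; v ends 21 m/s.
2–4 s: v starts 21 m/s; Δx = 21·2 + ½·-12·2² = 18 m; v ends -3 m/s.
4–6 s: v starts -3 m/s; Δx = -3·2 + ½·10·2² = 14 m; v ends 17 m/s.
x(6) = -10 + Σ Δx = 46 m.

46 m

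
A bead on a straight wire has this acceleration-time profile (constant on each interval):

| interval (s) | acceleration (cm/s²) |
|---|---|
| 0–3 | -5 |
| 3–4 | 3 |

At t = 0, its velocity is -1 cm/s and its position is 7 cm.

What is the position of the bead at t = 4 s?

On each constant-a segment, Δv = aΔt and Δx = v₀Δt + ½aΔt²; chain segment to segment.
0–3 s: v starts -1 cm/s; Δx = -1·3 + ½·-5·3² = -25.5 cm; v ends -16 cm/s.
3–4 s: v starts -16 cm/s; Δx = -16·1 + ½·3·1² = -14.5 cm; v ends -13 cm/s.
x(4) = 7 + Σ Δx = -33 cm.

-33 cm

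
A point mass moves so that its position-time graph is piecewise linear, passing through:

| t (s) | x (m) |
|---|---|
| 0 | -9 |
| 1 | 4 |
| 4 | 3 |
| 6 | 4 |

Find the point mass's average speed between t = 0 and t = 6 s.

Average speed = (total path length)/(elapsed time); on a piecewise-linear x-t graph the path length is Σ|Δx|.
0–1 s: |Δx| = |4 − -9| = 13 m
1–4 s: |Δx| = |3 − 4| = 1 m
4–6 s: |Δx| = |4 − 3| = 1 m
Total path = 15 m; average speed = 15/6 = 2.5 m/s.

2.5 m/s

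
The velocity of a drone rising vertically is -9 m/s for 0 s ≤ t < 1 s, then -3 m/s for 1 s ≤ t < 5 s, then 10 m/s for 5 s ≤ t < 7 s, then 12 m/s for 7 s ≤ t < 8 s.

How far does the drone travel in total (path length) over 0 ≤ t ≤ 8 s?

Total distance travelled is ∫|v| dt — sum the magnitudes of each area piece.
0–1 s: |-9| × 1 = 9 m
1–5 s: |-3| × 4 = 12 m
5–7 s: |10| × 2 = 20 m
7–8 s: |12| × 1 = 12 m
Total distance = 53 m

53 m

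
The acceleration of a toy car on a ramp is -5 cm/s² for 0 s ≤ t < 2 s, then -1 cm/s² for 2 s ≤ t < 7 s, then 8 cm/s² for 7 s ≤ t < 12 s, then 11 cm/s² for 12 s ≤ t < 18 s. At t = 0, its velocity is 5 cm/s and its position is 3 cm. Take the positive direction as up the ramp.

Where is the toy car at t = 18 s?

On each constant-a segment, Δv = aΔt and Δx = v₀Δt + ½aΔt²; chain segment to segment.
0–2 s: v starts 5 cm/s; Δx = 5·2 + ½·-5·2² = 0 cm; v ends -5 cm/s.
2–7 s: v starts -5 cm/s; Δx = -5·5 + ½·-1·5² = -37.5 cm; v ends -10 cm/s.
7–12 s: v starts -10 cm/s; Δx = -10·5 + ½·8·5² = 50 cm; v ends 30 cm/s.
12–18 s: v starts 30 cm/s; Δx = 30·6 + ½·11·6² = 378 cm; v ends 96 cm/s.
x(18) = 3 + Σ Δx = 393.5 cm.

393.5 cm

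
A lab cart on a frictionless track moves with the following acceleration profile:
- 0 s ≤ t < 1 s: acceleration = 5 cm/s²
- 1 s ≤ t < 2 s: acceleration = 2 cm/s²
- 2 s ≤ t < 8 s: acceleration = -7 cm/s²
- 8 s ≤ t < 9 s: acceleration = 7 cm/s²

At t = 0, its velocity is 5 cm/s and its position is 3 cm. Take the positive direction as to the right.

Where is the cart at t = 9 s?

-59 cm

On each constant-a segment, Δv = aΔt and Δx = v₀Δt + ½aΔt²; chain segment to segment.
0–1 s: v starts 5 cm/s; Δx = 5·1 + ½·5·1² = 7.5 cm; v ends 10 cm/s.
1–2 s: v starts 10 cm/s; Δx = 10·1 + ½·2·1² = 11 cm; v ends 12 cm/s.
2–8 s: v starts 12 cm/s; Δx = 12·6 + ½·-7·6² = -54 cm; v ends -30 cm/s.
8–9 s: v starts -30 cm/s; Δx = -30·1 + ½·7·1² = -26.5 cm; v ends -23 cm/s.
x(9) = 3 + Σ Δx = -59 cm.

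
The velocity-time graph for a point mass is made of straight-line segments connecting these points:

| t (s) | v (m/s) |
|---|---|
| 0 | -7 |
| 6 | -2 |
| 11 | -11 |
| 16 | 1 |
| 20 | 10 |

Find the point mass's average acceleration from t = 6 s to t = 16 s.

0.3 m/s²

Average acceleration = Δv/Δt = (1 − -2)/(16 − 6) = 0.3 m/s².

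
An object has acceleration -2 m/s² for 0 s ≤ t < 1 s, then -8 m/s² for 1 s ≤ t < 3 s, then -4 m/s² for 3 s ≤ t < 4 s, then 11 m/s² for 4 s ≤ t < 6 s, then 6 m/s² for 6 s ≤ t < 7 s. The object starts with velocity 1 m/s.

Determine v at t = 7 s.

Δv equals the area under the a-t graph; then v = v₀ + Δv.
0–1 s: -2 × 1 = -2 m/s
1–3 s: -8 × 2 = -16 m/s
3–4 s: -4 × 1 = -4 m/s
4–6 s: 11 × 2 = 22 m/s
6–7 s: 6 × 1 = 6 m/s
Δv = 6 m/s, so v(7) = 1 + (6) = 7 m/s.

7 m/s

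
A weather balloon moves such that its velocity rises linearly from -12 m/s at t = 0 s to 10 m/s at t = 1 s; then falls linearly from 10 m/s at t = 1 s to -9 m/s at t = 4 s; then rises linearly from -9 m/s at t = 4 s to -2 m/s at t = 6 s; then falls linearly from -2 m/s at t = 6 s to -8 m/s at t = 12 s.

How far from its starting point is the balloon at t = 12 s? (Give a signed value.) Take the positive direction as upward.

-40.5 m

Net displacement equals the area under the velocity-time graph (areas below the axis count negative).
0–1 s: ½(-12 + 10)(1) = -1 m
1–4 s: ½(10 + -9)(3) = 1.5 m
4–6 s: ½(-9 + -2)(2) = -11 m
6–12 s: ½(-2 + -8)(6) = -30 m
Net displacement = -40.5 m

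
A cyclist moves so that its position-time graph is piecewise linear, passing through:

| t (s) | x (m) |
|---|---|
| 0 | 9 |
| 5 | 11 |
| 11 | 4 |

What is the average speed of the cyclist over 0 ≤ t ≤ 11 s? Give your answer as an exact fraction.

9/11 m/s

Average speed = (total path length)/(elapsed time); on a piecewise-linear x-t graph the path length is Σ|Δx|.
0–5 s: |Δx| = |11 − 9| = 2 m
5–11 s: |Δx| = |4 − 11| = 7 m
Total path = 9 m; average speed = 9/11 = 9/11 m/s.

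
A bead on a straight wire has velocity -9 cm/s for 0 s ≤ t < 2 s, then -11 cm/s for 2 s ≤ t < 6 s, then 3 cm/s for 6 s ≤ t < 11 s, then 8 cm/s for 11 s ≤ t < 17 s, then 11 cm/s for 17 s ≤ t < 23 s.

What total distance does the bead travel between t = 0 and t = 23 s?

Total distance travelled is ∫|v| dt — sum the magnitudes of each area piece.
0–2 s: |-9| × 2 = 18 cm
2–6 s: |-11| × 4 = 44 cm
6–11 s: |3| × 5 = 15 cm
11–17 s: |8| × 6 = 48 cm
17–23 s: |11| × 6 = 66 cm
Total distance = 191 cm

191 cm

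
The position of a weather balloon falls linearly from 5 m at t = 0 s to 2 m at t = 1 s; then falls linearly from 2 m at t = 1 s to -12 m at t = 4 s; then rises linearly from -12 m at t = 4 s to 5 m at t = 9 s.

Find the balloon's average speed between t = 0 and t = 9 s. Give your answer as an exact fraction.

34/9 m/s

Average speed = (total path length)/(elapsed time); on a piecewise-linear x-t graph the path length is Σ|Δx|.
0–1 s: |Δx| = |2 − 5| = 3 m
1–4 s: |Δx| = |-12 − 2| = 14 m
4–9 s: |Δx| = |5 − -12| = 17 m
Total path = 34 m; average speed = 34/9 = 34/9 m/s.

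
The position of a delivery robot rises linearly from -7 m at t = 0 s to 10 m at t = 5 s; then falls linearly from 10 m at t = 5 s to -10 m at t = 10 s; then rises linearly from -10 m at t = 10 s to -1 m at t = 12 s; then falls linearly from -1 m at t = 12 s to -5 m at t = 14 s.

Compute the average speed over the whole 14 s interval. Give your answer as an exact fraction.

25/7 m/s

Average speed = (total path length)/(elapsed time); on a piecewise-linear x-t graph the path length is Σ|Δx|.
0–5 s: |Δx| = |10 − -7| = 17 m
5–10 s: |Δx| = |-10 − 10| = 20 m
10–12 s: |Δx| = |-1 − -10| = 9 m
12–14 s: |Δx| = |-5 − -1| = 4 m
Total path = 50 m; average speed = 50/14 = 25/7 m/s.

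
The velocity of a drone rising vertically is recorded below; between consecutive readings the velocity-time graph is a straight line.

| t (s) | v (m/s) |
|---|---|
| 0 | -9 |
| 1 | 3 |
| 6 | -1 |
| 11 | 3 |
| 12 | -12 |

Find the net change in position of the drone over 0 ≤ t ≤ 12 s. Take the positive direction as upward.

Displacement is the signed area under the v-t curve.
0–1 s: ½(-9 + 3)(1) = -3 m
1–6 s: ½(3 + -1)(5) = 5 m
6–11 s: ½(-1 + 3)(5) = 5 m
11–12 s: ½(3 + -12)(1) = -4.5 m
Net displacement = 2.5 m

2.5 m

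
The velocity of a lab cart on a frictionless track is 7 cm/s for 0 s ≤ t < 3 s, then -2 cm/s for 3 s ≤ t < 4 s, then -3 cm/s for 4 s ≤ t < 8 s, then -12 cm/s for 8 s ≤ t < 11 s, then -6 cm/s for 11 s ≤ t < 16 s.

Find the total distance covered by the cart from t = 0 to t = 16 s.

101 cm

Distance (not displacement) is the total path length: add the absolute areas under v-t.
0–3 s: |7| × 3 = 21 cm
3–4 s: |-2| × 1 = 2 cm
4–8 s: |-3| × 4 = 12 cm
8–11 s: |-12| × 3 = 36 cm
11–16 s: |-6| × 5 = 30 cm
Total distance = 101 cm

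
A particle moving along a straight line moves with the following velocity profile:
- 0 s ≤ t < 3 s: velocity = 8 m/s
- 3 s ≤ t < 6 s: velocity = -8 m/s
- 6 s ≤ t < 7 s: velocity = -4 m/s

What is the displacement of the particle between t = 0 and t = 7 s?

-4 m

Net displacement equals the area under the velocity-time graph (areas below the axis count negative).
0–3 s: 8 × 3 = 24 m
3–6 s: -8 × 3 = -24 m
6–7 s: -4 × 1 = -4 m
Net displacement = -4 m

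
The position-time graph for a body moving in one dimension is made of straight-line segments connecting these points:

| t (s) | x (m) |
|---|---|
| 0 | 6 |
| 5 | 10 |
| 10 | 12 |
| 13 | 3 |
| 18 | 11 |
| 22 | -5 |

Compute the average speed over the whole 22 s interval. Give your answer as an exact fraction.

39/22 m/s

Average speed = (total path length)/(elapsed time); on a piecewise-linear x-t graph the path length is Σ|Δx|.
0–5 s: |Δx| = |10 − 6| = 4 m
5–10 s: |Δx| = |12 − 10| = 2 m
10–13 s: |Δx| = |3 − 12| = 9 m
13–18 s: |Δx| = |11 − 3| = 8 m
18–22 s: |Δx| = |-5 − 11| = 16 m
Total path = 39 m; average speed = 39/22 = 39/22 m/s.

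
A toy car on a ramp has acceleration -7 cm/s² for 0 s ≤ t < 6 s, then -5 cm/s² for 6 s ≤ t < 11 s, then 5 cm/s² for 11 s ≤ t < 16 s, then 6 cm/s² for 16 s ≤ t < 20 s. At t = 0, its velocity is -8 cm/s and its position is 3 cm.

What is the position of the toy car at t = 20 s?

On each constant-a segment, Δv = aΔt and Δx = v₀Δt + ½aΔt²; chain segment to segment.
0–6 s: v starts -8 cm/s; Δx = -8·6 + ½·-7·6² = -174 cm; v ends -50 cm/s.
6–11 s: v starts -50 cm/s; Δx = -50·5 + ½·-5·5² = -312.5 cm; v ends -75 cm/s.
11–16 s: v starts -75 cm/s; Δx = -75·5 + ½·5·5² = -312.5 cm; v ends -50 cm/s.
16–20 s: v starts -50 cm/s; Δx = -50·4 + ½·6·4² = -152 cm; v ends -26 cm/s.
x(20) = 3 + Σ Δx = -948 cm.

-948 cm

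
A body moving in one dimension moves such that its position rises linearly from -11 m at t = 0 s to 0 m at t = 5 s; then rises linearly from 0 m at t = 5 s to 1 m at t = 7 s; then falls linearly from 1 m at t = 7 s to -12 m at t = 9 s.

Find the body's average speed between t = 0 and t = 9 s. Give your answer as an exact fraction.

25/9 m/s

Average speed = (total path length)/(elapsed time); on a piecewise-linear x-t graph the path length is Σ|Δx|.
0–5 s: |Δx| = |0 − -11| = 11 m
5–7 s: |Δx| = |1 − 0| = 1 m
7–9 s: |Δx| = |-12 − 1| = 13 m
Total path = 25 m; average speed = 25/9 = 25/9 m/s.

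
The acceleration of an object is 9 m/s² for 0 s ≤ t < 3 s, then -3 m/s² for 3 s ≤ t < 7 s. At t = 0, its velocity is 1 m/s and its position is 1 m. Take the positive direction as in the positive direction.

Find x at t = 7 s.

On each constant-a segment, Δv = aΔt and Δx = v₀Δt + ½aΔt²; chain segment to segment.
0–3 s: v starts 1 m/s; Δx = 1·3 + ½·9·3² = 43.5 m; v ends 28 m/s.
3–7 s: v starts 28 m/s; Δx = 28·4 + ½·-3·4² = 88 m; v ends 16 m/s.
x(7) = 1 + Σ Δx = 132.5 m.

132.5 m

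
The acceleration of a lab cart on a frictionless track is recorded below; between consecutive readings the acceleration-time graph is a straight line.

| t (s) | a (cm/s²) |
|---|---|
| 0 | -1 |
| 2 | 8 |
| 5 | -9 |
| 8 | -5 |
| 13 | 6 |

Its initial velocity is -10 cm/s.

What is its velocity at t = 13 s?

Δv equals the area under the a-t graph; then v = v₀ + Δv.
0–2 s: ½(-1 + 8)(2) = 7 cm/s
2–5 s: ½(8 + -9)(3) = -1.5 cm/s
5–8 s: ½(-9 + -5)(3) = -21 cm/s
8–13 s: ½(-5 + 6)(5) = 2.5 cm/s
Δv = -13 cm/s, so v(13) = -10 + (-13) = -23 cm/s.

-23 cm/s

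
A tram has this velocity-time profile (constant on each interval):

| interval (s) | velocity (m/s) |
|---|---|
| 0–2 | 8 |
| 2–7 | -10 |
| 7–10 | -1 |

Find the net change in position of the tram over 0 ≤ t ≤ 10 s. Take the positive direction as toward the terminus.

Displacement is the signed area under the v-t curve.
0–2 s: 8 × 2 = 16 m
2–7 s: -10 × 5 = -50 m
7–10 s: -1 × 3 = -3 m
Net displacement = -37 m

-37 m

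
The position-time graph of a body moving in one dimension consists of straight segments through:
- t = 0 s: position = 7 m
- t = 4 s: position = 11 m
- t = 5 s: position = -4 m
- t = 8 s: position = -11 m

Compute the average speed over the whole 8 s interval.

Average speed = (total path length)/(elapsed time); on a piecewise-linear x-t graph the path length is Σ|Δx|.
0–4 s: |Δx| = |11 − 7| = 4 m
4–5 s: |Δx| = |-4 − 11| = 15 m
5–8 s: |Δx| = |-11 − -4| = 7 m
Total path = 26 m; average speed = 26/8 = 3.25 m/s.

3.25 m/s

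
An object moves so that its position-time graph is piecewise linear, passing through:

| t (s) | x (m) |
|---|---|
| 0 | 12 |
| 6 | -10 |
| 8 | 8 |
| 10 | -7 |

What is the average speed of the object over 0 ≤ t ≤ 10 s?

Average speed = (total path length)/(elapsed time); on a piecewise-linear x-t graph the path length is Σ|Δx|.
0–6 s: |Δx| = |-10 − 12| = 22 m
6–8 s: |Δx| = |8 − -10| = 18 m
8–10 s: |Δx| = |-7 − 8| = 15 m
Total path = 55 m; average speed = 55/10 = 5.5 m/s.

5.5 m/s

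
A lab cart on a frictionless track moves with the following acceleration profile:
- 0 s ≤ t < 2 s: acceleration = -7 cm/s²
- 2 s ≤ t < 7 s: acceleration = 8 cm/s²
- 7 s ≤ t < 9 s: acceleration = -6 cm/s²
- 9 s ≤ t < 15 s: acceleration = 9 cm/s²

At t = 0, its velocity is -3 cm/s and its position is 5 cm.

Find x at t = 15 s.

262 cm

On each constant-a segment, Δv = aΔt and Δx = v₀Δt + ½aΔt²; chain segment to segment.
0–2 s: v starts -3 cm/s; Δx = -3·2 + ½·-7·2² = -20 cm; v ends -17 cm/s.
2–7 s: v starts -17 cm/s; Δx = -17·5 + ½·8·5² = 15 cm; v ends 23 cm/s.
7–9 s: v starts 23 cm/s; Δx = 23·2 + ½·-6·2² = 34 cm; v ends 11 cm/s.
9–15 s: v starts 11 cm/s; Δx = 11·6 + ½·9·6² = 228 cm; v ends 65 cm/s.
x(15) = 5 + Σ Δx = 262 cm.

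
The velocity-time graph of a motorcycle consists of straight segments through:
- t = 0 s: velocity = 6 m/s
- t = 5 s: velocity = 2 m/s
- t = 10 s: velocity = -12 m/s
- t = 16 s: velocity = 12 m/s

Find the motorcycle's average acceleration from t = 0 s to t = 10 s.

-1.8 m/s²

Average acceleration = Δv/Δt = (-12 − 6)/(10 − 0) = -1.8 m/s².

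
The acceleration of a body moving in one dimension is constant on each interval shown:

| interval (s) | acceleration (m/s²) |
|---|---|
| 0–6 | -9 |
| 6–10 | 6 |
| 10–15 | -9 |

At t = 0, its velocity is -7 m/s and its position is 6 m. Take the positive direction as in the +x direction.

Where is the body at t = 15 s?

On each constant-a segment, Δv = aΔt and Δx = v₀Δt + ½aΔt²; chain segment to segment.
0–6 s: v starts -7 m/s; Δx = -7·6 + ½·-9·6² = -204 m; v ends -61 m/s.
6–10 s: v starts -61 m/s; Δx = -61·4 + ½·6·4² = -196 m; v ends -37 m/s.
10–15 s: v starts -37 m/s; Δx = -37·5 + ½·-9·5² = -297.5 m; v ends -82 m/s.
x(15) = 6 + Σ Δx = -691.5 m.

-691.5 m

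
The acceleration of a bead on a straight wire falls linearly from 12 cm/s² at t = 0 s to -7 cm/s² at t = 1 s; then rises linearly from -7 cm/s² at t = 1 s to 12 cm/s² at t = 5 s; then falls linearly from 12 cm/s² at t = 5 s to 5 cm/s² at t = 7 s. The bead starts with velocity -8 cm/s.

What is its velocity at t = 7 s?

21.5 cm/s

Δv equals the area under the a-t graph; then v = v₀ + Δv.
0–1 s: ½(12 + -7)(1) = 2.5 cm/s
1–5 s: ½(-7 + 12)(4) = 10 cm/s
5–7 s: ½(12 + 5)(2) = 17 cm/s
Δv = 29.5 cm/s, so v(7) = -8 + (29.5) = 21.5 cm/s.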